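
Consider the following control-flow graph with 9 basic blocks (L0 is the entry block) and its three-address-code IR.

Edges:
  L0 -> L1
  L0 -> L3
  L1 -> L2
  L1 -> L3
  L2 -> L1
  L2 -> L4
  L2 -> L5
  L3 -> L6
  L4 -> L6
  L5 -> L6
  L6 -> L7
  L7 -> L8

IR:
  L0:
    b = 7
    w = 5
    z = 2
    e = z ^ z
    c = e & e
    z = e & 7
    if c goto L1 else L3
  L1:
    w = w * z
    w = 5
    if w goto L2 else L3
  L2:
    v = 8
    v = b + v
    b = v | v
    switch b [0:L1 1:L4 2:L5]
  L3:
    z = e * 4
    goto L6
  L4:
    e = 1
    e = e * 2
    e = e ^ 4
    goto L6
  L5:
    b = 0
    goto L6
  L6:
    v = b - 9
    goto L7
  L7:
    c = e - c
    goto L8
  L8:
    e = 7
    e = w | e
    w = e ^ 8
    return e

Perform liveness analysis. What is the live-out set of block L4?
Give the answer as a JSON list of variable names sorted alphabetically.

Block summaries:
  L0: def={b,c,e,w,z} ue=∅
  L1: def={w} ue={w,z}
  L2: def={b,v} ue={b}
  L3: def={z} ue={e}
  L4: def={e} ue=∅
  L5: def={b} ue=∅
  L6: def={v} ue={b}
  L7: def={c} ue={c,e}
  L8: def={e,w} ue={w}

Live sets:
  L0: in=∅ out={b,c,e,w,z}
  L1: in={b,c,e,w,z} out={b,c,e,w,z}
  L2: in={b,c,e,w,z} out={b,c,e,w,z}
  L3: in={b,c,e,w} out={b,c,e,w}
  L4: in={b,c,w} out={b,c,e,w}
  L5: in={c,e,w} out={b,c,e,w}
  L6: in={b,c,e,w} out={c,e,w}
  L7: in={c,e,w} out={w}
  L8: in={w} out=∅

live-out(L4) = ["b", "c", "e", "w"]

Answer: ["b", "c", "e", "w"]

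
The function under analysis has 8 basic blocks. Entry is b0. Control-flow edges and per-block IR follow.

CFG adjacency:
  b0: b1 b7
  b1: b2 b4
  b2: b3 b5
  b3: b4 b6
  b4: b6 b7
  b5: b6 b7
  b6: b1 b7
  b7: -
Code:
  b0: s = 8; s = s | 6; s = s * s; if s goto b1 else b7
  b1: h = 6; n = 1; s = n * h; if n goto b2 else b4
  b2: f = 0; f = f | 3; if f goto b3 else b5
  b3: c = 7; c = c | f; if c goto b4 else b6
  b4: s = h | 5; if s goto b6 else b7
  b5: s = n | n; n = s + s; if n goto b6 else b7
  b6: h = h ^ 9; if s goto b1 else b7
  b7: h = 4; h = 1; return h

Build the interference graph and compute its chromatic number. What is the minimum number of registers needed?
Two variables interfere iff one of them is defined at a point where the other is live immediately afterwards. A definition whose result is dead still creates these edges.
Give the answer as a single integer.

def/use:
  b0 def {s} use ∅
  b1 def {h,n,s} use ∅
  b2 def {f} use ∅
  b3 def {c} use {f}
  b4 def {s} use {h}
  b5 def {n,s} use {n}
  b6 def {h} use {h,s}
  b7 def {h} use ∅

Backward fixpoint:
  live b0: ∅→∅
  live b1: ∅→{h,n,s}
  live b2: {h,n,s}→{f,h,n,s}
  live b3: {f,h,s}→{h,s}
  live b4: {h}→{h,s}
  live b5: {h,n}→{h,s}
  live b6: {h,s}→∅
  live b7: ∅→∅

Interference:
  c — {f,h,s}
  f — {c,h,n,s}
  h — {c,f,n,s}
  n — {f,h,s}
  s — {c,f,h,n}

Chromatic number:
  lower bound: {c,f,h,s} mutually conflict ⇒ χ ≥ 4
  assign c→r3 f→r0 h→r1 n→r3 s→r2 — no edge inside a register ⇒ χ ≤ 4
  χ = 4

Answer: 4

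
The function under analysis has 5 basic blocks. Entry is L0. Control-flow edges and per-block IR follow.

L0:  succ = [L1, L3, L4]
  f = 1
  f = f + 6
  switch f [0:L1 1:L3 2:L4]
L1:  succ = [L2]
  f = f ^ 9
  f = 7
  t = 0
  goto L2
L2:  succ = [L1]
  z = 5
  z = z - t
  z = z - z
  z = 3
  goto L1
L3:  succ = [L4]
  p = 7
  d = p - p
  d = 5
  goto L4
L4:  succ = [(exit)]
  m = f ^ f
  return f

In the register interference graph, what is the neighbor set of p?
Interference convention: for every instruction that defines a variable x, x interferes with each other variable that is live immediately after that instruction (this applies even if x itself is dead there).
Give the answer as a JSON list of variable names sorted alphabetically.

Answer: ["f"]

Working:
def/use:
  L0: {f} / ∅
  L1: {f,t} / {f}
  L2: {z} / {t}
  L3: {d,p} / ∅
  L4: {m} / {f}

Backward fixpoint:
  L0 li=∅ lo={f}
  L1 li={f} lo={f,t}
  L2 li={f,t} lo={f}
  L3 li={f} lo={f}
  L4 li={f} lo=∅

Interference:
  d: {f}
  f: {d,m,p,t,z}
  m: {f}
  p: {f}
  t: {f,z}
  z: {f,t}

N(p) = ["f"]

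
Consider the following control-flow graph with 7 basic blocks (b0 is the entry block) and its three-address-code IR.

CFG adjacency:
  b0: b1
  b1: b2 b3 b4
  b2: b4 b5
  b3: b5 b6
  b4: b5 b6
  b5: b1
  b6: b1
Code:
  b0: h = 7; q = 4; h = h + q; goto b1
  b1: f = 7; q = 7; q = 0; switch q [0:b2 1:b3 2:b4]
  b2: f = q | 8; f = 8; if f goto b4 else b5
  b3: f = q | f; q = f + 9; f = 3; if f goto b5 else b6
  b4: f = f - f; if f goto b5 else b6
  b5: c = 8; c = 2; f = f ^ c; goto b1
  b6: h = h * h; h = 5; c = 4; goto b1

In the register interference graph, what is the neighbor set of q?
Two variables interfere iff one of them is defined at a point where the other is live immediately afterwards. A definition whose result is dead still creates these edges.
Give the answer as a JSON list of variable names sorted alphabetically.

def/use:
  b0: {h,q} / ∅
  b1: {f,q} / ∅
  b2: {f} / {q}
  b3: {f,q} / {f,q}
  b4: {f} / {f}
  b5: {c,f} / {f}
  b6: {c,h} / {h}

Backward fixpoint:
  b0 li=∅ lo={h}
  b1 li={h} lo={f,h,q}
  b2 li={h,q} lo={f,h}
  b3 li={f,h,q} lo={f,h}
  b4 li={f,h} lo={f,h}
  b5 li={f,h} lo={h}
  b6 li={h} lo={h}

Conflict graph:
  c: {f,h}
  f: {c,h,q}
  h: {c,f,q}
  q: {f,h}

N(q) = ["f", "h"]

Answer: ["f", "h"]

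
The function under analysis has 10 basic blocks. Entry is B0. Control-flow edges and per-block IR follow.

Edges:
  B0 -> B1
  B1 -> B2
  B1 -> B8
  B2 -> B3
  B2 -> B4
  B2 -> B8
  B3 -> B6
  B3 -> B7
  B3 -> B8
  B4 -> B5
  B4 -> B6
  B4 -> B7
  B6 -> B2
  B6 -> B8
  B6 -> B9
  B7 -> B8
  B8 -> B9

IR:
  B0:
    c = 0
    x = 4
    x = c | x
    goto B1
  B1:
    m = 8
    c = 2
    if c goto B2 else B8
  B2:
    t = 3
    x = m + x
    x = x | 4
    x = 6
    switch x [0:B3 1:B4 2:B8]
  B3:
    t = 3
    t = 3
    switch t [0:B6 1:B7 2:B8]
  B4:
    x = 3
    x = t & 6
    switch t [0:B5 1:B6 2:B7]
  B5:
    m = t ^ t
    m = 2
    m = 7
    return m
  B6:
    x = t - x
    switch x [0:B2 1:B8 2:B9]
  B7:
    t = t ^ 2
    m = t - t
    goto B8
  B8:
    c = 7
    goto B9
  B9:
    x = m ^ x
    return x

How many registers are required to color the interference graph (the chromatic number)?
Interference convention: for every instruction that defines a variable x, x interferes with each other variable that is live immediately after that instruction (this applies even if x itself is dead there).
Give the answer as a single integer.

Answer: 3

Analysis:
def/use:
  B0: {c,x} / ∅
  B1: {c,m} / ∅
  B2: {t,x} / {m,x}
  B3: {t} / ∅
  B4: {x} / {t}
  B5: {m} / {t}
  B6: {x} / {t,x}
  B7: {m,t} / {t}
  B8: {c} / ∅
  B9: {x} / {m,x}

Live sets:
  B0: in=∅ out={x}
  B1: in={x} out={m,x}
  B2: in={m,x} out={m,t,x}
  B3: in={m,x} out={m,t,x}
  B4: in={m,t} out={m,t,x}
  B5: in={t} out=∅
  B6: in={m,t,x} out={m,x}
  B7: in={t,x} out={m,x}
  B8: in={m,x} out={m,x}
  B9: in={m,x} out=∅

Conflict graph:
  c: {m,x}
  m: {c,t,x}
  t: {m,x}
  x: {c,m,t}

Registers:
  {c,m,x} pairwise interfere (3-clique) ⇒ χ ≥ 3
  3-colouring: R0={m}  R1={x}  R2={c,t}
  χ = 3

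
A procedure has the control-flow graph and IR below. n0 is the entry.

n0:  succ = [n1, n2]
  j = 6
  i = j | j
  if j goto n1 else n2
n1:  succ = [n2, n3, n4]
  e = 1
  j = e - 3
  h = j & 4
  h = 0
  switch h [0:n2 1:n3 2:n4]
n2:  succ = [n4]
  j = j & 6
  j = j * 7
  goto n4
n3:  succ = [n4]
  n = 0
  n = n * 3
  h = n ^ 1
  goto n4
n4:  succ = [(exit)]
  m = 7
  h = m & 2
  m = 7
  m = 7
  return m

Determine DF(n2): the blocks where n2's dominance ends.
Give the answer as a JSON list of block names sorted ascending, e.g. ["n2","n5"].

idom tree: n1←n0 n2←n0 n3←n1 n4←n0
Join-block Dom:
  n2: preds {n0,n1}: {n0} ∩ {n0,n1} = {n0}; idom=n0
  n4: preds {n1,n2,n3}: {n0,n1} ∩ {n0,n2} ∩ {n0,n1,n3} = {n0}; idom=n0

DF derivation:
  n2←n0: walk · to n0
  n2←n1: walk n1 to n0
  n4←n1: walk n1 to n0
  n4←n2: walk n2 to n0
  n4←n3: walk n3→n1 to n0
  n0 → ∅
  n1 → {n2,n4}
  n2 → {n4}
  n3 → {n4}
  n4 → ∅

DF(n2) = ["n4"]

Answer: ["n4"]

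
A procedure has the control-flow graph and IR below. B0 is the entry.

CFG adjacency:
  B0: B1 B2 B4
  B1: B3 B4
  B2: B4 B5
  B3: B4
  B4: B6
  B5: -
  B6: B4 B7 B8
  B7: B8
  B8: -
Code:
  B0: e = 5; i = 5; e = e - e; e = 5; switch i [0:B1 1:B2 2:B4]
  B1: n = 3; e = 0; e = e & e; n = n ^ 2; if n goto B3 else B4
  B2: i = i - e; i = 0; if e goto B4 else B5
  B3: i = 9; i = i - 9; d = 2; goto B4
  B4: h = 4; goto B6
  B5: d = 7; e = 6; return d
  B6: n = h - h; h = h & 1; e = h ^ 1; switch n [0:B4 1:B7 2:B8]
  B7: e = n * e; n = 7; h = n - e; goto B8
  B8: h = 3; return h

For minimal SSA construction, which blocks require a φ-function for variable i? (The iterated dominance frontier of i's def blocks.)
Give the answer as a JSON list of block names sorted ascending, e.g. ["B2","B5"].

Answer: ["B4"]

Working:
idom tree: B1←B0 B2←B0 B3←B1 B4←B0 B5←B2 B6←B4 B7←B6 B8←B6
Dom∩ at merges:
  B4: preds {B0,B1,B2,B3,B6}: {B0} ∩ {B0,B1} ∩ {B0,B2} ∩ {B0,B1,B3} ∩ {B0,B4,B6} = {B0}; idom=B0
  B8: preds {B6,B7}: {B0,B4,B6} ∩ {B0,B4,B6,B7} = {B0,B4,B6}; idom=B6

DF derivation:
  B4←B0: walk · to B0
  B4←B1: walk B1 to B0
  B4←B2: walk B2 to B0
  B4←B3: walk B3→B1 to B0
  B4←B6: walk B6→B4 to B0
  B8←B6: walk · to B6
  B8←B7: walk B7 to B6
  B0: DF=∅
  B1: DF={B4}
  B2: DF={B4}
  B3: DF={B4}
  B4: DF={B4}
  B5: DF=∅
  B6: DF={B4}
  B7: DF={B8}
  B8: DF=∅

φ for i: defs {B0,B2,B3}
  DF⁺ = {B4}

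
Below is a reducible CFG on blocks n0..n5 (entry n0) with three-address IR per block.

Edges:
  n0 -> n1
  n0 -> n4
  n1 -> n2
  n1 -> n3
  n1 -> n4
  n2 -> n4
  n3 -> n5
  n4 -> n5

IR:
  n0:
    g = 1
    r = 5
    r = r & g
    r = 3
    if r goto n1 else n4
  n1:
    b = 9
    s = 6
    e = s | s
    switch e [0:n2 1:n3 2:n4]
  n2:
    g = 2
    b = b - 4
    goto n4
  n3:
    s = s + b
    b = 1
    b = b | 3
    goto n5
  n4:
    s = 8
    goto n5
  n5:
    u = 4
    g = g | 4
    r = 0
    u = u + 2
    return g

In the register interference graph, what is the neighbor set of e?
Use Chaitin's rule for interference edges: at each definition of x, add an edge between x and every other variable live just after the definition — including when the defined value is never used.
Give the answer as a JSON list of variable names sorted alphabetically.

Answer: ["b", "g", "s"]

Working:
Block summaries:
  n0 def {g,r} use ∅
  n1 def {b,e,s} use ∅
  n2 def {b,g} use {b}
  n3 def {b,s} use {b,s}
  n4 def {s} use ∅
  n5 def {g,r,u} use {g}

Live sets:
  live n0: ∅→{g}
  live n1: {g}→{b,g,s}
  live n2: {b}→{g}
  live n3: {b,g,s}→{g}
  live n4: {g}→{g}
  live n5: {g}→∅

Interfere edges:
  b: {e,g,s}
  e: {b,g,s}
  g: {b,e,r,s,u}
  r: {g,u}
  s: {b,e,g}
  u: {g,r}

N(e) = ["b", "g", "s"]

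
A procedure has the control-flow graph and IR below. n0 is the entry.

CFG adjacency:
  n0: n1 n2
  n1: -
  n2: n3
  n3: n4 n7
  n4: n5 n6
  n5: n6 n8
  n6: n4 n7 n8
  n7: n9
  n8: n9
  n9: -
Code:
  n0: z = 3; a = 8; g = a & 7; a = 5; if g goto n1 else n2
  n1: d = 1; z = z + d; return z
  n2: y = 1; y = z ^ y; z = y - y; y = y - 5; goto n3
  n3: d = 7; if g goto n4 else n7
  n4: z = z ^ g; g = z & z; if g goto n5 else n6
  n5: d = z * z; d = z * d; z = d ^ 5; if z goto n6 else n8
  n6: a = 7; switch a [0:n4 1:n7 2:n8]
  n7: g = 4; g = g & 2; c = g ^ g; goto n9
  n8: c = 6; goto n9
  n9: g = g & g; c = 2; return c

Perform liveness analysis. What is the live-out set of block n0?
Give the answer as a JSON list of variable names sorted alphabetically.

def/use:
  n0 def {a,g,z} use ∅
  n1 def {d,z} use {z}
  n2 def {y,z} use {z}
  n3 def {d} use {g}
  n4 def {g,z} use {g,z}
  n5 def {d,z} use {z}
  n6 def {a} use ∅
  n7 def {c,g} use ∅
  n8 def {c} use ∅
  n9 def {c,g} use {g}

Live sets:
  n0: in=∅ out={g,z}
  n1: in={z} out=∅
  n2: in={g,z} out={g,z}
  n3: in={g,z} out={g,z}
  n4: in={g,z} out={g,z}
  n5: in={g,z} out={g,z}
  n6: in={g,z} out={g,z}
  n7: in=∅ out={g}
  n8: in={g} out={g}
  n9: in={g} out=∅

live-out(n0) = ["g", "z"]

Answer: ["g", "z"]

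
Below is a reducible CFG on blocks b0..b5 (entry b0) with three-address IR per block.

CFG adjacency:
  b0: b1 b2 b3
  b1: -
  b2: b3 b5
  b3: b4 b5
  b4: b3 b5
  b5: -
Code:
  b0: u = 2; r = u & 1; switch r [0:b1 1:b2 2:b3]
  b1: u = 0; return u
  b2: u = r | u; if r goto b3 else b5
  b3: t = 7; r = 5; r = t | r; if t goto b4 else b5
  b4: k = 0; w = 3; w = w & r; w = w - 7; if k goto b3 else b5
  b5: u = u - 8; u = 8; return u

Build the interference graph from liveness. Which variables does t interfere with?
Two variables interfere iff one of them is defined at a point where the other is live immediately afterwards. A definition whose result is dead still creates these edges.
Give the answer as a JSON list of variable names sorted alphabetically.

Block summaries:
  b0 def {r,u} use ∅
  b1 def {u} use ∅
  b2 def {u} use {r,u}
  b3 def {r,t} use ∅
  b4 def {k,w} use {r}
  b5 def {u} use {u}

Live sets:
  b0: in=∅ out={r,u}
  b1: in=∅ out=∅
  b2: in={r,u} out={u}
  b3: in={u} out={r,u}
  b4: in={r,u} out={u}
  b5: in={u} out=∅

Interference:
  k: {r,u,w}
  r: {k,t,u,w}
  t: {r,u}
  u: {k,r,t,w}
  w: {k,r,u}

N(t) = ["r", "u"]

Answer: ["r", "u"]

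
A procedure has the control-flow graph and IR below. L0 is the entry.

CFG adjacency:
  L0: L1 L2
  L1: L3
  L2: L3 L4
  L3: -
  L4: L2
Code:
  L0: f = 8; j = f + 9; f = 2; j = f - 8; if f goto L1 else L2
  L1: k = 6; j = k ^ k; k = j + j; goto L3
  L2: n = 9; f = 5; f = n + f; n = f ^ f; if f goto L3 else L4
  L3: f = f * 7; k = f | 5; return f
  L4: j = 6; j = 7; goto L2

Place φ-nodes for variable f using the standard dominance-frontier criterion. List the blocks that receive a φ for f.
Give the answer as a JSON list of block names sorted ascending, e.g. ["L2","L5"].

idom tree: L1←L0 L2←L0 L3←L0 L4←L2
Dom at joins:
  L2: preds {L0,L4}: {L0} ∩ {L0,L2,L4} = {L0}; idom=L0
  L3: preds {L1,L2}: {L0,L1} ∩ {L0,L2} = {L0}; idom=L0

DF walk-up:
  join L2 pred L0: · stop@L0
  join L2 pred L4: L4→L2 stop@L0
  join L3 pred L1: L1 stop@L0
  join L3 pred L2: L2 stop@L0
  DF(L0)=∅
  DF(L1)={L3}
  DF(L2)={L2,L3}
  DF(L3)=∅
  DF(L4)={L2}

φ for f: defs {L0,L2,L3}
  DF⁺ = {L2,L3}

Answer: ["L2", "L3"]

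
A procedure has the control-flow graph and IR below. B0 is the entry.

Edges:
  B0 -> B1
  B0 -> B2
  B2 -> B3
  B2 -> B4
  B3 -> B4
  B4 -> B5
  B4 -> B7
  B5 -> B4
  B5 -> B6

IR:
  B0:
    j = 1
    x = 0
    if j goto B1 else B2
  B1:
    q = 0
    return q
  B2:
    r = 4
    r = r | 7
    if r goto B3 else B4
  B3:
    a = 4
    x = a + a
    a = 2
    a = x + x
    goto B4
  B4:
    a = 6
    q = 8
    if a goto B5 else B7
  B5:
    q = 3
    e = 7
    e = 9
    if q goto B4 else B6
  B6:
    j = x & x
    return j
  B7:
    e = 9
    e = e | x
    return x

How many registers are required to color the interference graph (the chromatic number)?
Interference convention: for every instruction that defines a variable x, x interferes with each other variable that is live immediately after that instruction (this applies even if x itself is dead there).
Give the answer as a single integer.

Answer: 3

Derivation:
Block summaries:
  B0 def {j,x} use ∅
  B1 def {q} use ∅
  B2 def {r} use ∅
  B3 def {a,x} use ∅
  B4 def {a,q} use ∅
  B5 def {e,q} use ∅
  B6 def {j} use {x}
  B7 def {e} use {x}

Liveness:
  live B0: ∅→{x}
  live B1: ∅→∅
  live B2: {x}→{x}
  live B3: ∅→{x}
  live B4: {x}→{x}
  live B5: {x}→{x}
  live B6: {x}→∅
  live B7: {x}→∅

Interference:
  a↔{q,x}
  e↔{q,x}
  j↔{x}
  q↔{a,e,x}
  r↔{x}
  x↔{a,e,j,q,r}

Chromatic number:
  lower bound: {a,q,x} mutually conflict ⇒ χ ≥ 3
  assign a→R2 e→R2 j→R1 q→R1 r→R1 x→R0 — no edge inside a register ⇒ χ ≤ 3
  χ = 3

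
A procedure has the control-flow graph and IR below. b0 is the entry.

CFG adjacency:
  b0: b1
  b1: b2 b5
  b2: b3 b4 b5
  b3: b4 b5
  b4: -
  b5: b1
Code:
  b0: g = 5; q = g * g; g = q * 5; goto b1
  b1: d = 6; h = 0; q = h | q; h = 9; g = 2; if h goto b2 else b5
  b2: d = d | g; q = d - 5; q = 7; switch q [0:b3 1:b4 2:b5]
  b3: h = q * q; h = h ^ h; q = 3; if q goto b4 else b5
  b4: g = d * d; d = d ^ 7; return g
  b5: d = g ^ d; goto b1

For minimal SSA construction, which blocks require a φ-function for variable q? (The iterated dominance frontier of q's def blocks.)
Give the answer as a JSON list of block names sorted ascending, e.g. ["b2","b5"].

Answer: ["b1", "b4", "b5"]

Working:
idom tree: b1←b0 b2←b1 b3←b2 b4←b2 b5←b1
Dom at joins:
  b1: preds {b0,b5}: {b0} ∩ {b0,b1,b5} = {b0}; idom=b0
  b4: preds {b2,b3}: {b0,b1,b2} ∩ {b0,b1,b2,b3} = {b0,b1,b2}; idom=b2
  b5: preds {b1,b2,b3}: {b0,b1} ∩ {b0,b1,b2} ∩ {b0,b1,b2,b3} = {b0,b1}; idom=b1

DF walk-up:
  b1←b0: walk · to b0
  b1←b5: walk b5→b1 to b0
  b4←b2: walk · to b2
  b4←b3: walk b3 to b2
  b5←b1: walk · to b1
  b5←b2: walk b2 to b1
  b5←b3: walk b3→b2 to b1
  b0 → ∅
  b1 → {b1}
  b2 → {b5}
  b3 → {b4,b5}
  b4 → ∅
  b5 → {b1}

φ for q: defs {b0,b1,b2,b3}
  DF⁺ = {b1,b4,b5}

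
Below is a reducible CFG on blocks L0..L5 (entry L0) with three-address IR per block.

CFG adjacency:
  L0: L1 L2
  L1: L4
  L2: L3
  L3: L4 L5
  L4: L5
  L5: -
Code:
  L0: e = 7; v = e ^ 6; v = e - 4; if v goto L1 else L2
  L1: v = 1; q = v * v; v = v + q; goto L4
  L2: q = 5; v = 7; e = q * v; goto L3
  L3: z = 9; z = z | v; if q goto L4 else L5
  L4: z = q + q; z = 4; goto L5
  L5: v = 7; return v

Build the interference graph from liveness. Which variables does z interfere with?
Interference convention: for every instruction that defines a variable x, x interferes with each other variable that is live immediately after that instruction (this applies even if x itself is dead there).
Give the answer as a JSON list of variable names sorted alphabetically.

Answer: ["q", "v"]

Derivation:
Block summaries:
  L0: {e,v} / ∅
  L1: {q,v} / ∅
  L2: {e,q,v} / ∅
  L3: {z} / {q,v}
  L4: {z} / {q}
  L5: {v} / ∅

Backward fixpoint:
  L0: in=∅ out=∅
  L1: in=∅ out={q}
  L2: in=∅ out={q,v}
  L3: in={q,v} out={q}
  L4: in={q} out=∅
  L5: in=∅ out=∅

Interfere edges:
  e — {q,v}
  q — {e,v,z}
  v — {e,q,z}
  z — {q,v}

N(z) = ["q", "v"]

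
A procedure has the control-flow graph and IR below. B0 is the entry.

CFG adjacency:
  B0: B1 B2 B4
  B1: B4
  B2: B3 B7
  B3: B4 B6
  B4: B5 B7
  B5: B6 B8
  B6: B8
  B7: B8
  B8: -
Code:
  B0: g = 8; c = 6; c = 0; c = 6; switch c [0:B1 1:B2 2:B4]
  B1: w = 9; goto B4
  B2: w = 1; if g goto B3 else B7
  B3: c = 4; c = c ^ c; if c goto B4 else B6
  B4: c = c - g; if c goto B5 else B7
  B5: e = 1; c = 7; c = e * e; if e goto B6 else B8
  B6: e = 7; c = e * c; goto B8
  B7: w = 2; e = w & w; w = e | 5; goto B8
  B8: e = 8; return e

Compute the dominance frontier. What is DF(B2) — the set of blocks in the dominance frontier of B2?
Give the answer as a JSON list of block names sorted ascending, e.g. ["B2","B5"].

Answer: ["B4", "B6", "B7"]

Derivation:
idom tree: B1←B0 B2←B0 B3←B2 B4←B0 B5←B4 B6←B0 B7←B0 B8←B0
Dom at joins:
  B4: preds {B0,B1,B3}: {B0} ∩ {B0,B1} ∩ {B0,B2,B3} = {B0}; idom=B0
  B6: preds {B3,B5}: {B0,B2,B3} ∩ {B0,B4,B5} = {B0}; idom=B0
  B7: preds {B2,B4}: {B0,B2} ∩ {B0,B4} = {B0}; idom=B0
  B8: preds {B5,B6,B7}: {B0,B4,B5} ∩ {B0,B6} ∩ {B0,B7} = {B0}; idom=B0

DF derivation:
  join B4 pred B0: · stop@B0
  join B4 pred B1: B1 stop@B0
  join B4 pred B3: B3→B2 stop@B0
  join B6 pred B3: B3→B2 stop@B0
  join B6 pred B5: B5→B4 stop@B0
  join B7 pred B2: B2 stop@B0
  join B7 pred B4: B4 stop@B0
  join B8 pred B5: B5→B4 stop@B0
  join B8 pred B6: B6 stop@B0
  join B8 pred B7: B7 stop@B0
  B0: DF=∅
  B1: DF={B4}
  B2: DF={B4,B6,B7}
  B3: DF={B4,B6}
  B4: DF={B6,B7,B8}
  B5: DF={B6,B8}
  B6: DF={B8}
  B7: DF={B8}
  B8: DF=∅

DF(B2) = ["B4", "B6", "B7"]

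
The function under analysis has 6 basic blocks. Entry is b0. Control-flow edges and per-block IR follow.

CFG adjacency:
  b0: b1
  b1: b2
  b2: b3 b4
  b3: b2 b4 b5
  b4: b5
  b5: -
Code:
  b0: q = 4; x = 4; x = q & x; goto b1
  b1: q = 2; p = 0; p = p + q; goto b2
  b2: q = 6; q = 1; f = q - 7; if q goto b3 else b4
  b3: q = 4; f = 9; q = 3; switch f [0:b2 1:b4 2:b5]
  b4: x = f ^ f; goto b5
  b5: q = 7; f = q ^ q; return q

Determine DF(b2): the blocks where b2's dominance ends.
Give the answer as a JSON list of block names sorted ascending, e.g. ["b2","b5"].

Answer: ["b2"]

Working:
idom tree: b1←b0 b2←b1 b3←b2 b4←b2 b5←b2
Dom at joins:
  b2: preds {b1,b3}: {b0,b1} ∩ {b0,b1,b2,b3} = {b0,b1}; idom=b1
  b4: preds {b2,b3}: {b0,b1,b2} ∩ {b0,b1,b2,b3} = {b0,b1,b2}; idom=b2
  b5: preds {b3,b4}: {b0,b1,b2,b3} ∩ {b0,b1,b2,b4} = {b0,b1,b2}; idom=b2

DF derivation:
  join b2 pred b1: · stop@b1
  join b2 pred b3: b3→b2 stop@b1
  join b4 pred b2: · stop@b2
  join b4 pred b3: b3 stop@b2
  join b5 pred b3: b3 stop@b2
  join b5 pred b4: b4 stop@b2
  b0: DF=∅
  b1: DF=∅
  b2: DF={b2}
  b3: DF={b2,b4,b5}
  b4: DF={b5}
  b5: DF=∅

DF(b2) = ["b2"]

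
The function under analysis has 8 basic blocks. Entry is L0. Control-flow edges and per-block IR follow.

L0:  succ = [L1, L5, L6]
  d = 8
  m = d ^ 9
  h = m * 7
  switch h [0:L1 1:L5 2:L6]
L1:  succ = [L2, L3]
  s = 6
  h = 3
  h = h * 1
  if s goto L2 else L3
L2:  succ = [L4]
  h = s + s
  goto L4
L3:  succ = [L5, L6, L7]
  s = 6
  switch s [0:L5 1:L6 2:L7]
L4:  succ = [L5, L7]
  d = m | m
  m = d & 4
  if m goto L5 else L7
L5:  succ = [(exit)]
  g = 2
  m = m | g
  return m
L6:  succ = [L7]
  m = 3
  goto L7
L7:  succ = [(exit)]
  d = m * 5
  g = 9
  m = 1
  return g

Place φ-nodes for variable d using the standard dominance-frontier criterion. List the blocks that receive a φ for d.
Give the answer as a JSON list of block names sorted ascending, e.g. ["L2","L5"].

idom tree: L1←L0 L2←L1 L3←L1 L4←L2 L5←L0 L6←L0 L7←L0
Dom∩ at merges:
  L5: preds {L0,L3,L4}: {L0} ∩ {L0,L1,L3} ∩ {L0,L1,L2,L4} = {L0}; idom=L0
  L6: preds {L0,L3}: {L0} ∩ {L0,L1,L3} = {L0}; idom=L0
  L7: preds {L3,L4,L6}: {L0,L1,L3} ∩ {L0,L1,L2,L4} ∩ {L0,L6} = {L0}; idom=L0

Frontier:
  L5←L0: walk · to L0
  L5←L3: walk L3→L1 to L0
  L5←L4: walk L4→L2→L1 to L0
  L6←L0: walk · to L0
  L6←L3: walk L3→L1 to L0
  L7←L3: walk L3→L1 to L0
  L7←L4: walk L4→L2→L1 to L0
  L7←L6: walk L6 to L0
  DF(L0)=∅
  DF(L1)={L5,L6,L7}
  DF(L2)={L5,L7}
  DF(L3)={L5,L6,L7}
  DF(L4)={L5,L7}
  DF(L5)=∅
  DF(L6)={L7}
  DF(L7)=∅

φ for d: defs {L0,L4,L7}
  DF⁺ = {L5,L7}

Answer: ["L5", "L7"]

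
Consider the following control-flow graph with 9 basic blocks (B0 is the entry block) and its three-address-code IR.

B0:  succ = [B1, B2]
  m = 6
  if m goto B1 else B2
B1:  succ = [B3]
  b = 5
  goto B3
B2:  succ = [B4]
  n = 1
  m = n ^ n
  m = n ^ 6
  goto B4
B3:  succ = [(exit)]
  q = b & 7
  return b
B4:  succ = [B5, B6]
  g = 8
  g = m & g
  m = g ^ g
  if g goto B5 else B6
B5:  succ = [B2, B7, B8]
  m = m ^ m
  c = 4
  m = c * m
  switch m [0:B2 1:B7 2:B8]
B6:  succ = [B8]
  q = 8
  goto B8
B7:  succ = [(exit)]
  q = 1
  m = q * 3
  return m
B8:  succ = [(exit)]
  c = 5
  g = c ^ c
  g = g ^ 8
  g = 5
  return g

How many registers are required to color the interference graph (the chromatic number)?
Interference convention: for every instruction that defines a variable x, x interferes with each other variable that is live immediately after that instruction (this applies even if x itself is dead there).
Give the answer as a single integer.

def/use:
  B0: def={m} ue=∅
  B1: def={b} ue=∅
  B2: def={m,n} ue=∅
  B3: def={q} ue={b}
  B4: def={g,m} ue={m}
  B5: def={c,m} ue={m}
  B6: def={q} ue=∅
  B7: def={m,q} ue=∅
  B8: def={c,g} ue=∅

Live sets:
  live B0: ∅→∅
  live B1: ∅→{b}
  live B2: ∅→{m}
  live B3: {b}→∅
  live B4: {m}→{m}
  live B5: {m}→∅
  live B6: ∅→∅
  live B7: ∅→∅
  live B8: ∅→∅

Conflict graph:
  b: {q}
  c: {m}
  g: {m}
  m: {c,g,n}
  n: {m}
  q: {b}

Registers:
  lower bound: {b,q} mutually conflict ⇒ χ ≥ 2
  2-colouring: r0={b,m}  r1={c,g,n,q}
  χ = 2

Answer: 2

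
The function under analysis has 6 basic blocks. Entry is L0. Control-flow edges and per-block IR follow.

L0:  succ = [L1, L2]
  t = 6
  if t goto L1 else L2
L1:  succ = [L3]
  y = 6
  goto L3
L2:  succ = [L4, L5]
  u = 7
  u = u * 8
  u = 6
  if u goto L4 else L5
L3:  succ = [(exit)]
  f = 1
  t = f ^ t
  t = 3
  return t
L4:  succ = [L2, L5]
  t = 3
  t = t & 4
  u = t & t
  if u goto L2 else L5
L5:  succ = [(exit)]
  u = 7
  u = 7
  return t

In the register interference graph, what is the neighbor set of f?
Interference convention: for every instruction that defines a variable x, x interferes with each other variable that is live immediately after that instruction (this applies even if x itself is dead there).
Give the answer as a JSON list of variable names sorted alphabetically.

def/use:
  L0: def={t} ue=∅
  L1: def={y} ue=∅
  L2: def={u} ue=∅
  L3: def={f,t} ue={t}
  L4: def={t,u} ue=∅
  L5: def={u} ue={t}

Liveness:
  L0 li=∅ lo={t}
  L1 li={t} lo={t}
  L2 li={t} lo={t}
  L3 li={t} lo=∅
  L4 li=∅ lo={t}
  L5 li={t} lo=∅

Interference:
  f: {t}
  t: {f,u,y}
  u: {t}
  y: {t}

N(f) = ["t"]

Answer: ["t"]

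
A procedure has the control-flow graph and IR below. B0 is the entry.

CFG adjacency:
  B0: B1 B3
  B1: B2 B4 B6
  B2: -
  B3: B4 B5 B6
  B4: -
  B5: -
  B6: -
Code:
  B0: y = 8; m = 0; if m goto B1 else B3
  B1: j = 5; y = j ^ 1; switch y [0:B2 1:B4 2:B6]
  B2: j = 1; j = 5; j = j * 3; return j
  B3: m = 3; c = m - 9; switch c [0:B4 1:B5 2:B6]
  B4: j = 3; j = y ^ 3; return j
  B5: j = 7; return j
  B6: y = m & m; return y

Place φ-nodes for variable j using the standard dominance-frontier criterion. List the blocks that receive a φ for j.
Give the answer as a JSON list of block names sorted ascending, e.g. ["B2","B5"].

Answer: ["B4", "B6"]

Working:
idom tree: B1←B0 B2←B1 B3←B0 B4←B0 B5←B3 B6←B0
Dom∩ at merges:
  B4: preds {B1,B3}: {B0,B1} ∩ {B0,B3} = {B0}; idom=B0
  B6: preds {B1,B3}: {B0,B1} ∩ {B0,B3} = {B0}; idom=B0

DF walk-up:
  join B4 pred B1: B1 stop@B0
  join B4 pred B3: B3 stop@B0
  join B6 pred B1: B1 stop@B0
  join B6 pred B3: B3 stop@B0
  DF(B0)=∅
  DF(B1)={B4,B6}
  DF(B2)=∅
  DF(B3)={B4,B6}
  DF(B4)=∅
  DF(B5)=∅
  DF(B6)=∅

φ for j: defs {B1,B2,B4,B5}
  DF⁺ = {B4,B6}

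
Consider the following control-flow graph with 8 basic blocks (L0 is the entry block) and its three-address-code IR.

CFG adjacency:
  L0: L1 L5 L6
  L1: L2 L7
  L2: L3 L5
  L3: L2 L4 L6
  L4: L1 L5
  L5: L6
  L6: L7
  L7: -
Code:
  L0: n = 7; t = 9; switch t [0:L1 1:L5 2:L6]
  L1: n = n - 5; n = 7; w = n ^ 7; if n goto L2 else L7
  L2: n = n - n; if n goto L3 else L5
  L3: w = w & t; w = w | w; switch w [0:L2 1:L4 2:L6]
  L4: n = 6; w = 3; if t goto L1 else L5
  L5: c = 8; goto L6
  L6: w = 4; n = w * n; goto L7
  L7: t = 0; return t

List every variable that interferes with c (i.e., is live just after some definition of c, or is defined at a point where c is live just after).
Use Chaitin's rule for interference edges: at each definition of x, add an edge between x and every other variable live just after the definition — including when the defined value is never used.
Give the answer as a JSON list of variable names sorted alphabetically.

Answer: ["n"]

Derivation:
Block summaries:
  L0: def={n,t} ue=∅
  L1: def={n,w} ue={n}
  L2: def={n} ue={n}
  L3: def={w} ue={t,w}
  L4: def={n,w} ue={t}
  L5: def={c} ue=∅
  L6: def={n,w} ue={n}
  L7: def={t} ue=∅

Liveness:
  L0 li=∅ lo={n,t}
  L1 li={n,t} lo={n,t,w}
  L2 li={n,t,w} lo={n,t,w}
  L3 li={n,t,w} lo={n,t,w}
  L4 li={t} lo={n,t}
  L5 li={n} lo={n}
  L6 li={n} lo=∅
  L7 li=∅ lo=∅

Conflict graph:
  c↔{n}
  n↔{c,t,w}
  t↔{n,w}
  w↔{n,t}

N(c) = ["n"]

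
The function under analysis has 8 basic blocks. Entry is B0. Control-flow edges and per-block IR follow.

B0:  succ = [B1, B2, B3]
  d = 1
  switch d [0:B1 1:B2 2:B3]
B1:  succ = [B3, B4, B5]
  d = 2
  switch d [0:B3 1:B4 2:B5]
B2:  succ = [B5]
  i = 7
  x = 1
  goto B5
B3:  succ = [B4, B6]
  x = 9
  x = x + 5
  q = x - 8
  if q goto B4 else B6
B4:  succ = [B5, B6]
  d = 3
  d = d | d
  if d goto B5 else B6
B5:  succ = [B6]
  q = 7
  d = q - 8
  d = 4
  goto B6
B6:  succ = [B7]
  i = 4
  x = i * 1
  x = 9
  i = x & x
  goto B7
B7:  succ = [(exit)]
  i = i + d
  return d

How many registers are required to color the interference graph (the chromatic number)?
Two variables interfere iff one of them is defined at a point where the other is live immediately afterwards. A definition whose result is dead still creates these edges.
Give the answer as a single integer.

Per-block:
  B0: {d} / ∅
  B1: {d} / ∅
  B2: {i,x} / ∅
  B3: {q,x} / ∅
  B4: {d} / ∅
  B5: {d,q} / ∅
  B6: {i,x} / ∅
  B7: {i} / {d,i}

Backward fixpoint:
  B0: in=∅ out={d}
  B1: in=∅ out={d}
  B2: in=∅ out=∅
  B3: in={d} out={d}
  B4: in=∅ out={d}
  B5: in=∅ out={d}
  B6: in={d} out={d,i}
  B7: in={d,i} out=∅

Interfere edges:
  d — {i,q,x}
  i — {d}
  q — {d}
  x — {d}

Chromatic number:
  {d,i} pairwise interfere (2-clique) ⇒ χ ≥ 2
  assign d→c0 i→c1 q→c1 x→c1 — no edge inside a register ⇒ χ ≤ 2
  χ = 2

Answer: 2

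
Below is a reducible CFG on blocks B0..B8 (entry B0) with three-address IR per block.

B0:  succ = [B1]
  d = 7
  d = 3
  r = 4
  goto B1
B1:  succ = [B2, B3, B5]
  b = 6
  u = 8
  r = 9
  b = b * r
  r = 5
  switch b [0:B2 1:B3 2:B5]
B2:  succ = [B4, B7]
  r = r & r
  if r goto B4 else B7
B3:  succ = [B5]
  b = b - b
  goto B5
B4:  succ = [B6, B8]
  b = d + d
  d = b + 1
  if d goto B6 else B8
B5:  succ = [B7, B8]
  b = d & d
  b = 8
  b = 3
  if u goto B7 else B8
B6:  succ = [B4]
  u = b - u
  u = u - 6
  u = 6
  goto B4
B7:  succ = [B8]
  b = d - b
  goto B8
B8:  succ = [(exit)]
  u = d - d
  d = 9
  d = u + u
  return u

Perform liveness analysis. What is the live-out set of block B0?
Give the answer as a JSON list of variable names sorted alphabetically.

def/use:
  B0: {d,r} / ∅
  B1: {b,r,u} / ∅
  B2: {r} / {r}
  B3: {b} / {b}
  B4: {b,d} / {d}
  B5: {b} / {d,u}
  B6: {u} / {b,u}
  B7: {b} / {b,d}
  B8: {d,u} / {d}

Liveness:
  live B0: ∅→{d}
  live B1: {d}→{b,d,r,u}
  live B2: {b,d,r,u}→{b,d,u}
  live B3: {b,d,u}→{d,u}
  live B4: {d,u}→{b,d,u}
  live B5: {d,u}→{b,d}
  live B6: {b,d,u}→{d,u}
  live B7: {b,d}→{d}
  live B8: {d}→∅

live-out(B0) = ["d"]

Answer: ["d"]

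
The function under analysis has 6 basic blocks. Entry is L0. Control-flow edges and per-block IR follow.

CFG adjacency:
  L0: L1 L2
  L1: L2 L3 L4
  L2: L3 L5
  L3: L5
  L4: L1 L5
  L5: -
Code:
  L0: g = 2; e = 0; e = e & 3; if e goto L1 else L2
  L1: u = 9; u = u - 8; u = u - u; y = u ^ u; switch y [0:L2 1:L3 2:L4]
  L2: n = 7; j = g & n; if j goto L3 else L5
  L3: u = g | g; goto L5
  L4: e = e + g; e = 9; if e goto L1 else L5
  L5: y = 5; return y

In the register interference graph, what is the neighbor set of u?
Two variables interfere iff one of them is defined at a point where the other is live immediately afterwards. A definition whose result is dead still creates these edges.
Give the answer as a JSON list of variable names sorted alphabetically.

Answer: ["e", "g"]

Analysis:
Block summaries:
  L0: {e,g} / ∅
  L1: {u,y} / ∅
  L2: {j,n} / {g}
  L3: {u} / {g}
  L4: {e} / {e,g}
  L5: {y} / ∅

Backward fixpoint:
  L0 li=∅ lo={e,g}
  L1 li={e,g} lo={e,g}
  L2 li={g} lo={g}
  L3 li={g} lo=∅
  L4 li={e,g} lo={e,g}
  L5 li=∅ lo=∅

Conflict graph:
  e↔{g,u,y}
  g↔{e,j,n,u,y}
  j↔{g}
  n↔{g}
  u↔{e,g}
  y↔{e,g}

N(u) = ["e", "g"]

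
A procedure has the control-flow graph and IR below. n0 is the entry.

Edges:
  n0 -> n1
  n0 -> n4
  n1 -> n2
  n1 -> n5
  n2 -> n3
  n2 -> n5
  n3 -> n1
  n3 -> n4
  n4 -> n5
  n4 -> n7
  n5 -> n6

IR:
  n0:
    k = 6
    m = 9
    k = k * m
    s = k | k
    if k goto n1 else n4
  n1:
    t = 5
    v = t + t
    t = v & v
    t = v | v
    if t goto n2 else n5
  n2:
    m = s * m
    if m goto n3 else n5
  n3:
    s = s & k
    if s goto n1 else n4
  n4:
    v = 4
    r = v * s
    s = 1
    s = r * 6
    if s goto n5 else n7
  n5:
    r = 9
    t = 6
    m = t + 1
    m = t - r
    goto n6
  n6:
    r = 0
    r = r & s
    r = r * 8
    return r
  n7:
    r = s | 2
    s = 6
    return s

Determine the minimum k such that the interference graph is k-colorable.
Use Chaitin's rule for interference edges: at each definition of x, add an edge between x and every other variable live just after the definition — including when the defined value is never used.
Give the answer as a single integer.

Answer: 5

Working:
def/use:
  n0 def {k,m,s} use ∅
  n1 def {t,v} use ∅
  n2 def {m} use {m,s}
  n3 def {s} use {k,s}
  n4 def {r,s,v} use {s}
  n5 def {m,r,t} use ∅
  n6 def {r} use {s}
  n7 def {r,s} use {s}

Backward fixpoint:
  n0: in=∅ out={k,m,s}
  n1: in={k,m,s} out={k,m,s}
  n2: in={k,m,s} out={k,m,s}
  n3: in={k,m,s} out={k,m,s}
  n4: in={s} out={s}
  n5: in={s} out={s}
  n6: in={s} out=∅
  n7: in={s} out=∅

Interference:
  k: {m,s,t,v}
  m: {k,r,s,t,v}
  r: {m,s,t}
  s: {k,m,r,t,v}
  t: {k,m,r,s,v}
  v: {k,m,s,t}

Colouring:
  lower bound: {k,m,s,t,v} mutually conflict ⇒ χ ≥ 5
  5-colouring: r0={m}  r1={s}  r2={t}  r3={k,r}  r4={v}
  χ = 5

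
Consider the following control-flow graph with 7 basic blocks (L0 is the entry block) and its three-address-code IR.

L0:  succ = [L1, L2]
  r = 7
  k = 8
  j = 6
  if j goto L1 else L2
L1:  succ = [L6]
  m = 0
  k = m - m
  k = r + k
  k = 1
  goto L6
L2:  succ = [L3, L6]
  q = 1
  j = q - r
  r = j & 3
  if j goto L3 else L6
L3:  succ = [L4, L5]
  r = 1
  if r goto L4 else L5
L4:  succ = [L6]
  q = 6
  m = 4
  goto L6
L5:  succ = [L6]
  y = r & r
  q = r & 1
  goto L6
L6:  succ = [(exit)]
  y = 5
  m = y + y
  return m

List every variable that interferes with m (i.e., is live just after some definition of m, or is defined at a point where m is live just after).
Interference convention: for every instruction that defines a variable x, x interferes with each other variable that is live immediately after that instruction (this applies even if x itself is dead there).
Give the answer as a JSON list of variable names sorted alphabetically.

def/use:
  L0: def={j,k,r} ue=∅
  L1: def={k,m} ue={r}
  L2: def={j,q,r} ue={r}
  L3: def={r} ue=∅
  L4: def={m,q} ue=∅
  L5: def={q,y} ue={r}
  L6: def={m,y} ue=∅

Live sets:
  live L0: ∅→{r}
  live L1: {r}→∅
  live L2: {r}→∅
  live L3: ∅→{r}
  live L4: ∅→∅
  live L5: {r}→∅
  live L6: ∅→∅

Interference:
  j↔{r}
  k↔{r}
  m↔{r}
  q↔{r}
  r↔{j,k,m,q,y}
  y↔{r}

N(m) = ["r"]

Answer: ["r"]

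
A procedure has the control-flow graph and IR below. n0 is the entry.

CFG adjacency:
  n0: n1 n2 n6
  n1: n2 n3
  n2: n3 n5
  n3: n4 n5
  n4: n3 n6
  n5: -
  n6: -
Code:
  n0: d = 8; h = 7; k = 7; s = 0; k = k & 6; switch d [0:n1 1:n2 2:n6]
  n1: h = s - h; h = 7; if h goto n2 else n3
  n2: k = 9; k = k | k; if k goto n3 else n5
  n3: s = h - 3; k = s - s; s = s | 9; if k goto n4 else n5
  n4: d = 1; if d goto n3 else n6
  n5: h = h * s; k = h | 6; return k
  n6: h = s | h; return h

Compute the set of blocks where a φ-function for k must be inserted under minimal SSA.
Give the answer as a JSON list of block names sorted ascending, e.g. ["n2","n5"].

idom tree: n1←n0 n2←n0 n3←n0 n4←n3 n5←n0 n6←n0
Dom at joins:
  n2: preds {n0,n1}: {n0} ∩ {n0,n1} = {n0}; idom=n0
  n3: preds {n1,n2,n4}: {n0,n1} ∩ {n0,n2} ∩ {n0,n3,n4} = {n0}; idom=n0
  n5: preds {n2,n3}: {n0,n2} ∩ {n0,n3} = {n0}; idom=n0
  n6: preds {n0,n4}: {n0} ∩ {n0,n3,n4} = {n0}; idom=n0

Frontier:
  join n2 pred n0: · stop@n0
  join n2 pred n1: n1 stop@n0
  join n3 pred n1: n1 stop@n0
  join n3 pred n2: n2 stop@n0
  join n3 pred n4: n4→n3 stop@n0
  join n5 pred n2: n2 stop@n0
  join n5 pred n3: n3 stop@n0
  join n6 pred n0: · stop@n0
  join n6 pred n4: n4→n3 stop@n0
  n0: DF=∅
  n1: DF={n2,n3}
  n2: DF={n3,n5}
  n3: DF={n3,n5,n6}
  n4: DF={n3,n6}
  n5: DF=∅
  n6: DF=∅

φ for k: defs {n0,n2,n3,n5}
  DF⁺ = {n3,n5,n6}

Answer: ["n3", "n5", "n6"]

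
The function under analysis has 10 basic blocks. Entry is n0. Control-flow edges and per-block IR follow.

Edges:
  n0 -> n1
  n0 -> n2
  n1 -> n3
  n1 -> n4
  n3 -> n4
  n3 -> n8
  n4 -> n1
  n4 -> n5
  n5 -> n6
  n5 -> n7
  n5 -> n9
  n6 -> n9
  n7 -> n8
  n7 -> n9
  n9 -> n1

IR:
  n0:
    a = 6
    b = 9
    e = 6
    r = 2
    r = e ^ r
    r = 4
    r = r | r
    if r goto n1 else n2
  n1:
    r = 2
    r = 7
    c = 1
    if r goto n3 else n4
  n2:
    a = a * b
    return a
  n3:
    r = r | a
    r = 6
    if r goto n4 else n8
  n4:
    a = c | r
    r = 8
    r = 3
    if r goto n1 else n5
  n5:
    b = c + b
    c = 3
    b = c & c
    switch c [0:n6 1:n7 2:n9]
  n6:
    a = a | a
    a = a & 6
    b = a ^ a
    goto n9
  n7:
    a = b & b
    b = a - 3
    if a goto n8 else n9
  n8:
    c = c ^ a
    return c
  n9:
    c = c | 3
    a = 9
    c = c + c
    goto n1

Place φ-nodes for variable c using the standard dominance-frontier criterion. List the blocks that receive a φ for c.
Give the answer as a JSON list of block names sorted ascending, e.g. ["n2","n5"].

Answer: ["n1", "n8"]

Analysis:
idom tree: n1←n0 n2←n0 n3←n1 n4←n1 n5←n4 n6←n5 n7←n5 n8←n1 n9←n5
Join-block Dom:
  n1: preds {n0,n4,n9}: {n0} ∩ {n0,n1,n4} ∩ {n0,n1,n4,n5,n9} = {n0}; idom=n0
  n4: preds {n1,n3}: {n0,n1} ∩ {n0,n1,n3} = {n0,n1}; idom=n1
  n8: preds {n3,n7}: {n0,n1,n3} ∩ {n0,n1,n4,n5,n7} = {n0,n1}; idom=n1
  n9: preds {n5,n6,n7}: {n0,n1,n4,n5} ∩ {n0,n1,n4,n5,n6} ∩ {n0,n1,n4,n5,n7} = {n0,n1,n4,n5}; idom=n5

Frontier:
  join n1 pred n0: · stop@n0
  join n1 pred n4: n4→n1 stop@n0
  join n1 pred n9: n9→n5→n4→n1 stop@n0
  join n4 pred n1: · stop@n1
  join n4 pred n3: n3 stop@n1
  join n8 pred n3: n3 stop@n1
  join n8 pred n7: n7→n5→n4 stop@n1
  join n9 pred n5: · stop@n5
  join n9 pred n6: n6 stop@n5
  join n9 pred n7: n7 stop@n5
  n0: DF=∅
  n1: DF={n1}
  n2: DF=∅
  n3: DF={n4,n8}
  n4: DF={n1,n8}
  n5: DF={n1,n8}
  n6: DF={n9}
  n7: DF={n8,n9}
  n8: DF=∅
  n9: DF={n1}

φ for c: defs {n1,n5,n8,n9}
  DF⁺ = {n1,n8}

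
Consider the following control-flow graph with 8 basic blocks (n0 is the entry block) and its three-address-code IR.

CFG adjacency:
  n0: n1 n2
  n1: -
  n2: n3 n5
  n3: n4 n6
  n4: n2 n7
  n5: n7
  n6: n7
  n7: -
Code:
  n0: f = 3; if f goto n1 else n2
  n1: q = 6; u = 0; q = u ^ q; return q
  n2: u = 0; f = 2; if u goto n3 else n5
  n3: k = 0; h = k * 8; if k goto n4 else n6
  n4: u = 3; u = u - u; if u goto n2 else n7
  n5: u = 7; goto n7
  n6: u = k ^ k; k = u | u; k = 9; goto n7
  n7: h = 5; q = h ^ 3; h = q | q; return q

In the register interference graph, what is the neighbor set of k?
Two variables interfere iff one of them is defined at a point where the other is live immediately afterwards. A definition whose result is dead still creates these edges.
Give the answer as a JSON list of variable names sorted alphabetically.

Answer: ["h"]

Analysis:
def/use:
  n0: {f} / ∅
  n1: {q,u} / ∅
  n2: {f,u} / ∅
  n3: {h,k} / ∅
  n4: {u} / ∅
  n5: {u} / ∅
  n6: {k,u} / {k}
  n7: {h,q} / ∅

Backward fixpoint:
  live n0: ∅→∅
  live n1: ∅→∅
  live n2: ∅→∅
  live n3: ∅→{k}
  live n4: ∅→∅
  live n5: ∅→∅
  live n6: {k}→∅
  live n7: ∅→∅

Conflict graph:
  f: {u}
  h: {k,q}
  k: {h}
  q: {h,u}
  u: {f,q}

N(k) = ["h"]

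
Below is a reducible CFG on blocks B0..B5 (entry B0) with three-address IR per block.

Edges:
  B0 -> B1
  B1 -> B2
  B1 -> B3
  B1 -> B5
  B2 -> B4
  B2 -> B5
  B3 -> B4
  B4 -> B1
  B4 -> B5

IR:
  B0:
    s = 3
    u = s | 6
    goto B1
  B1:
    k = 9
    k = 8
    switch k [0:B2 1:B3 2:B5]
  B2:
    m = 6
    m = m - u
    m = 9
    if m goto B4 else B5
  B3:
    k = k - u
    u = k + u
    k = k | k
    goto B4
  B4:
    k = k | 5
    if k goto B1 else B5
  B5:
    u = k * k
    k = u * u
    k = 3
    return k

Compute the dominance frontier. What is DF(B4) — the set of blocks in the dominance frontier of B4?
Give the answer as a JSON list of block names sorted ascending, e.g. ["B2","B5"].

Answer: ["B1", "B5"]

Working:
idom tree: B1←B0 B2←B1 B3←B1 B4←B1 B5←B1
Dom∩ at merges:
  B1: preds {B0,B4}: {B0} ∩ {B0,B1,B4} = {B0}; idom=B0
  B4: preds {B2,B3}: {B0,B1,B2} ∩ {B0,B1,B3} = {B0,B1}; idom=B1
  B5: preds {B1,B2,B4}: {B0,B1} ∩ {B0,B1,B2} ∩ {B0,B1,B4} = {B0,B1}; idom=B1

Frontier:
  join B1 pred B0: · stop@B0
  join B1 pred B4: B4→B1 stop@B0
  join B4 pred B2: B2 stop@B1
  join B4 pred B3: B3 stop@B1
  join B5 pred B1: · stop@B1
  join B5 pred B2: B2 stop@B1
  join B5 pred B4: B4 stop@B1
  B0: DF=∅
  B1: DF={B1}
  B2: DF={B4,B5}
  B3: DF={B4}
  B4: DF={B1,B5}
  B5: DF=∅

DF(B4) = ["B1", "B5"]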